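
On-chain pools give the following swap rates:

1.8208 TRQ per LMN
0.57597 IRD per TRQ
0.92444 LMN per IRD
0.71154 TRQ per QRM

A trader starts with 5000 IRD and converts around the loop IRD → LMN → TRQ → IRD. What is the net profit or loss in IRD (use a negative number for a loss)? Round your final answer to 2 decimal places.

5000 IRD × 0.92444 = 4622.2 LMN
4622.2 LMN × 1.8208 = 8416.10176 TRQ
8416.10176 TRQ × 0.57597 = 4847.4221307072 IRD
Net change: 4847.4221307072 − 5000 = -152.5778692928 IRD

-152.58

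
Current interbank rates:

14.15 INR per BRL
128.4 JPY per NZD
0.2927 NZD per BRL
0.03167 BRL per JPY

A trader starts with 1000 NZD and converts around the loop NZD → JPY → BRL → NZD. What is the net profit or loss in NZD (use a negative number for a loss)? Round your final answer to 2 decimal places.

190.24

1000 NZD × 128.4 = 128400 JPY
128400 JPY × 0.03167 = 4066.428 BRL
4066.428 BRL × 0.2927 = 1190.2434756 NZD
Net change: 1190.2434756 − 1000 = 190.2434756 NZD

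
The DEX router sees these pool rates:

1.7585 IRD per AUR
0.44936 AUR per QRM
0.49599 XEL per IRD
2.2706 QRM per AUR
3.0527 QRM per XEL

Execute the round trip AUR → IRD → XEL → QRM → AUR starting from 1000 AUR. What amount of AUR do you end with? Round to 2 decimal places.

1000 AUR × 1.7585 = 1758.5 IRD
1758.5 IRD × 0.49599 = 872.198415 XEL
872.198415 XEL × 3.0527 = 2662.5601014705 QRM
2662.5601014705 QRM × 0.44936 = 1196.44800719678388 AUR

1196.45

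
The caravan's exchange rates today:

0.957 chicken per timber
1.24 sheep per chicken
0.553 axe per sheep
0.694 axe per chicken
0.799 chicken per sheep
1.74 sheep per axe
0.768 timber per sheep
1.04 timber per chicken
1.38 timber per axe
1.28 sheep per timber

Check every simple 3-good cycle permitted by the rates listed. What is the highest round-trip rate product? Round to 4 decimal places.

chicken→timber→sheep→chicken: 1.04 × 1.28 × 0.799 = 1.06363
timber→sheep→axe→timber: 1.28 × 0.553 × 1.38 = 0.97682
chicken→axe→sheep→chicken: 0.694 × 1.74 × 0.799 = 0.96484
chicken→axe→timber→chicken: 0.694 × 1.38 × 0.957 = 0.91654
chicken→sheep→timber→chicken: 1.24 × 0.768 × 0.957 = 0.91137
Maximum is chicken→timber→sheep→chicken at 1.0636; arbitrage exists.

1.0636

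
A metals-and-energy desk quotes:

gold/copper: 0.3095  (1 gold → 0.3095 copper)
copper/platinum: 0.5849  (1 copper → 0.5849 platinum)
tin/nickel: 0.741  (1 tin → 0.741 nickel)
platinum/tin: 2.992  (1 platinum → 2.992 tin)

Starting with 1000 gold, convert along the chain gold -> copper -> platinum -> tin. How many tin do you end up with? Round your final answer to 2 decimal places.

1000 gold × 0.3095 = 309.5 copper
309.5 copper × 0.5849 = 181.02655 platinum
181.02655 platinum × 2.992 = 541.6314376 tin

541.63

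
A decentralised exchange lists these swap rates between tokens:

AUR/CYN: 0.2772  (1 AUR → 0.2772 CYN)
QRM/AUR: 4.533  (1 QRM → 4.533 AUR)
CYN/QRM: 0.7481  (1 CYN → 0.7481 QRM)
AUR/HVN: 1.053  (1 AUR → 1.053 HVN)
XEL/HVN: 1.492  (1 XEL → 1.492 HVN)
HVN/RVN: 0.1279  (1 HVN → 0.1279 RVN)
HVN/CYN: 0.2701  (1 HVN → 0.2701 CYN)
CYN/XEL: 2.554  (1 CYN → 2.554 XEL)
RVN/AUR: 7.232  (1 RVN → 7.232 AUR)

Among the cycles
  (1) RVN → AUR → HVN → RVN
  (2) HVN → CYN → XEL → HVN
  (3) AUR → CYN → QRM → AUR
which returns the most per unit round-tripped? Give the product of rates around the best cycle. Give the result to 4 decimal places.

(1) 7.232 × 1.053 × 0.1279 = 0.97400
(2) 0.2701 × 2.554 × 1.492 = 1.02923
(3) 0.2772 × 0.7481 × 4.533 = 0.94002
Highest is cycle (2) at 1.0292 (>1, arbitrage).

1.0292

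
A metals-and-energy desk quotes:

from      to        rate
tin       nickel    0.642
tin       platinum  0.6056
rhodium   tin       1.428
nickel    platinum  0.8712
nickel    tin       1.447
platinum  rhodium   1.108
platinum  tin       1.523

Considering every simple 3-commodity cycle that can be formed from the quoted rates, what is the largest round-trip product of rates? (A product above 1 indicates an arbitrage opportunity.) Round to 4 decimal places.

0.9582

tin→platinum→rhodium→tin: 0.6056 × 1.108 × 1.428 = 0.95819
tin→nickel→platinum→tin: 0.642 × 0.8712 × 1.523 = 0.85183
Maximum is tin→platinum→rhodium→tin at 0.9582; no arbitrage — every cycle loses value.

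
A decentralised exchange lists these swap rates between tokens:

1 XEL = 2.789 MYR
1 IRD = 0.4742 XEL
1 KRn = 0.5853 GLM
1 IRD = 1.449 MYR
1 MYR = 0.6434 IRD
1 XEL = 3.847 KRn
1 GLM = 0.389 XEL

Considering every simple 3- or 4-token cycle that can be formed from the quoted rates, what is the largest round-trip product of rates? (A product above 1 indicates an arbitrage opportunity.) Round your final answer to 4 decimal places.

0.8759

XEL→KRn→GLM→XEL: 3.847 × 0.5853 × 0.389 = 0.87589
MYR→IRD→XEL→MYR: 0.6434 × 0.4742 × 2.789 = 0.85092
Maximum is XEL→KRn→GLM→XEL at 0.8759; no arbitrage — every cycle loses value.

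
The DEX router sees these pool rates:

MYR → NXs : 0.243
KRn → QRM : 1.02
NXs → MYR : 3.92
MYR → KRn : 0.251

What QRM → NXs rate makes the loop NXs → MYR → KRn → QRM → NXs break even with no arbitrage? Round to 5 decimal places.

0.99641

Known legs of the cycle: 3.92 × 0.251 × 1.02 = 1.0035984
For no arbitrage the full-cycle product must be 1, so the missing rate is 1 / 1.0035984 ≈ 0.9964145.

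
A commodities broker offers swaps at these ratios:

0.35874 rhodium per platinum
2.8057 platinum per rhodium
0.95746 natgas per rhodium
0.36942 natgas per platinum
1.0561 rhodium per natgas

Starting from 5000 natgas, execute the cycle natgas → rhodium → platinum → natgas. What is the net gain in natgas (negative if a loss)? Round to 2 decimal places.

473.14

5000 natgas × 1.0561 = 5280.5 rhodium
5280.5 rhodium × 2.8057 = 14815.49885 platinum
14815.49885 platinum × 0.36942 = 5473.141585167 natgas
Net change: 5473.141585167 − 5000 = 473.141585167 natgas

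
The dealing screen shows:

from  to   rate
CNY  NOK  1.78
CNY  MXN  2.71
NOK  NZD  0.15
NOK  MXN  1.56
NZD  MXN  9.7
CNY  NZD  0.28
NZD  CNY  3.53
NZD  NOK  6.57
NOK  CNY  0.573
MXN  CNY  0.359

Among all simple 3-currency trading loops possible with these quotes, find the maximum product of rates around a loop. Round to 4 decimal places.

1.0541

NOK→CNY→NZD→NOK: 0.573 × 0.28 × 6.57 = 1.05409
NOK→MXN→CNY→NOK: 1.56 × 0.359 × 1.78 = 0.99687
MXN→CNY→NZD→MXN: 0.359 × 0.28 × 9.7 = 0.97504
NOK→NZD→CNY→NOK: 0.15 × 3.53 × 1.78 = 0.94251
Maximum is NOK→CNY→NZD→NOK at 1.0541; arbitrage exists.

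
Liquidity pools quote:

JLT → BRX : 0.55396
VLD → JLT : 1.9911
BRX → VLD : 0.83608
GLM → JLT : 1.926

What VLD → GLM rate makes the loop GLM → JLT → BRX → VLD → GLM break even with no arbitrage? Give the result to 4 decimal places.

1.1210

Known legs of the cycle: 1.926 × 0.55396 × 0.83608 = 0.8920362927168
For no arbitrage the full-cycle product must be 1, so the missing rate is 1 / 0.8920362927168 ≈ 1.121031.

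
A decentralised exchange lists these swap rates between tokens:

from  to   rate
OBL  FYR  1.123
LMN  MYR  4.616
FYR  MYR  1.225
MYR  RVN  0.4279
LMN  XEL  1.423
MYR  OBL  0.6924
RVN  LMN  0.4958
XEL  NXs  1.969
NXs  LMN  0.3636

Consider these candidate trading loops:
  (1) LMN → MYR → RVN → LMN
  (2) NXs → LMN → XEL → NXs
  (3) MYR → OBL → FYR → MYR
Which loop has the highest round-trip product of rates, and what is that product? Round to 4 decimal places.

1.0188

(1) 4.616 × 0.4279 × 0.4958 = 0.97930
(2) 0.3636 × 1.423 × 1.969 = 1.01877
(3) 0.6924 × 1.123 × 1.225 = 0.95252
Highest is cycle (2) at 1.0188 (>1, arbitrage).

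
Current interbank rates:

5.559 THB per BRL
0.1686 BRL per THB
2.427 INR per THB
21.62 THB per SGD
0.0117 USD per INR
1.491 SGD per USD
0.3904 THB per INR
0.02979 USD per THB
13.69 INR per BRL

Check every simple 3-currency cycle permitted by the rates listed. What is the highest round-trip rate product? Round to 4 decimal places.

USD→SGD→THB→USD: 1.491 × 21.62 × 0.02979 = 0.96029
BRL→INR→THB→BRL: 13.69 × 0.3904 × 0.1686 = 0.90110
Maximum is USD→SGD→THB→USD at 0.9603; no arbitrage — every cycle loses value.

0.9603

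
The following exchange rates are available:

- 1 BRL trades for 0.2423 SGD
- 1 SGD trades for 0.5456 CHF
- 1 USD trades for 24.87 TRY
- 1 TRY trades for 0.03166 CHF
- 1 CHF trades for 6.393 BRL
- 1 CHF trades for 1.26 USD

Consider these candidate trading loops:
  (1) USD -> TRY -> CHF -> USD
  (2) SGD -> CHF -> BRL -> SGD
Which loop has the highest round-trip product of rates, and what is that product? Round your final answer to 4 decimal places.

(1) 24.87 × 0.03166 × 1.26 = 0.99210
(2) 0.5456 × 6.393 × 0.2423 = 0.84515
Highest is cycle (1) at 0.9921 (≤1, no arbitrage).

0.9921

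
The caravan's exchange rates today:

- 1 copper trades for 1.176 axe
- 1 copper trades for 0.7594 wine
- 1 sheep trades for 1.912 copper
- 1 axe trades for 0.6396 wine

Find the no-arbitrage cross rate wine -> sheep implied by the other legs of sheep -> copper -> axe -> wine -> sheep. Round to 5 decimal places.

0.69534

Known legs of the cycle: 1.912 × 1.176 × 0.6396 = 1.4381482752
For no arbitrage the full-cycle product must be 1, so the missing rate is 1 / 1.4381482752 ≈ 0.6953386.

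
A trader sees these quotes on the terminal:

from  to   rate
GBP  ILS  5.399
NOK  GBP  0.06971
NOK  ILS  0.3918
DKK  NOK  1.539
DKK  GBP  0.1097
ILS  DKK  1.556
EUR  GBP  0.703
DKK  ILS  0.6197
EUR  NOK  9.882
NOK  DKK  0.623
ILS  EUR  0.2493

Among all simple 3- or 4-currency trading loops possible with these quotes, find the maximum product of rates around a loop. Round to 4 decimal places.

EUR→NOK→ILS→EUR: 9.882 × 0.3918 × 0.2493 = 0.96523
DKK→ILS→EUR→NOK→DKK: 0.6197 × 0.2493 × 9.882 × 0.623 = 0.95112
EUR→GBP→ILS→EUR: 0.703 × 5.399 × 0.2493 = 0.94622
DKK→NOK→ILS→DKK: 1.539 × 0.3918 × 1.556 = 0.93824
EUR→NOK→GBP→ILS→EUR: 9.882 × 0.06971 × 5.399 × 0.2493 = 0.92720
DKK→GBP→ILS→DKK: 0.1097 × 5.399 × 1.556 = 0.92157
DKK→NOK→GBP→ILS→DKK: 1.539 × 0.06971 × 5.399 × 1.556 = 0.90127
Maximum is EUR→NOK→ILS→EUR at 0.9652; no arbitrage — every cycle loses value.

0.9652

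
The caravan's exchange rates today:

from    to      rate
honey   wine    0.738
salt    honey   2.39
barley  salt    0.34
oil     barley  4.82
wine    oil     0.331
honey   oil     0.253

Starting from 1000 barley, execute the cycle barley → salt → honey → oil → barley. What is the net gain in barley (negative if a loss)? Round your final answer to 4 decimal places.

1000 barley × 0.34 = 340 salt
340 salt × 2.39 = 812.6 honey
812.6 honey × 0.253 = 205.5878 oil
205.5878 oil × 4.82 = 990.933196 barley
Net change: 990.933196 − 1000 = -9.066804 barley

-9.0668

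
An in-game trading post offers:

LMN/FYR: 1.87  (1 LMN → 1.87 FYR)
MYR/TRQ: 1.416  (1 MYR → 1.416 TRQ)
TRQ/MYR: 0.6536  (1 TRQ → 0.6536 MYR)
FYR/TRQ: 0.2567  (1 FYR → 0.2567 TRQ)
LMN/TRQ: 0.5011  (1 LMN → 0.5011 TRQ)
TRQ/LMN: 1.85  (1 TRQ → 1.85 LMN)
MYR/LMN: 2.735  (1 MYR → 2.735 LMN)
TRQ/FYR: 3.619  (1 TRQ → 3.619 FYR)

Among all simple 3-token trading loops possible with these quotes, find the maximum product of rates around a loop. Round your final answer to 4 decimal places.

0.8958

TRQ→MYR→LMN→TRQ: 0.6536 × 2.735 × 0.5011 = 0.89576
TRQ→LMN→FYR→TRQ: 1.85 × 1.87 × 0.2567 = 0.88805
Maximum is TRQ→MYR→LMN→TRQ at 0.8958; no arbitrage — every cycle loses value.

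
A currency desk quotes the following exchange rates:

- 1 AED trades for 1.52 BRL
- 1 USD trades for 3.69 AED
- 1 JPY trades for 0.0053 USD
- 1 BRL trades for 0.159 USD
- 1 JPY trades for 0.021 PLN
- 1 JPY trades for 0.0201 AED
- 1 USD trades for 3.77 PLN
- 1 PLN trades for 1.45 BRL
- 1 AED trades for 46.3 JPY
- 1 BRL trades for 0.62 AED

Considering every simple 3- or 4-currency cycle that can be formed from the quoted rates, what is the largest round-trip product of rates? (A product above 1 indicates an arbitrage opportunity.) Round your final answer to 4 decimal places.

0.9055

JPY→USD→AED→JPY: 0.0053 × 3.69 × 46.3 = 0.90549
BRL→USD→AED→BRL: 0.159 × 3.69 × 1.52 = 0.89180
BRL→AED→JPY→PLN→BRL: 0.62 × 46.3 × 0.021 × 1.45 = 0.87410
BRL→USD→PLN→BRL: 0.159 × 3.77 × 1.45 = 0.86917
Maximum is JPY→USD→AED→JPY at 0.9055; no arbitrage — every cycle loses value.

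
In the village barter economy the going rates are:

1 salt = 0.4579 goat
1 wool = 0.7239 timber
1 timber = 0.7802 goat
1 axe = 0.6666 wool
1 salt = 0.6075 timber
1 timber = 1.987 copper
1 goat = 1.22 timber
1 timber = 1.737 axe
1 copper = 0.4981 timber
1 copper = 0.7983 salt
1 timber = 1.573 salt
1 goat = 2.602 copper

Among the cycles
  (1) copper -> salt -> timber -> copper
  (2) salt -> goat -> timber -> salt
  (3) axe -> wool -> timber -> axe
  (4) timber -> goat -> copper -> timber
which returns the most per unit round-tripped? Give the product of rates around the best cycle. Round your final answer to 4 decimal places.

1.0112

(1) 0.7983 × 0.6075 × 1.987 = 0.96363
(2) 0.4579 × 1.22 × 1.573 = 0.87874
(3) 0.6666 × 0.7239 × 1.737 = 0.83819
(4) 0.7802 × 2.602 × 0.4981 = 1.01118
Highest is cycle (4) at 1.0112 (>1, arbitrage).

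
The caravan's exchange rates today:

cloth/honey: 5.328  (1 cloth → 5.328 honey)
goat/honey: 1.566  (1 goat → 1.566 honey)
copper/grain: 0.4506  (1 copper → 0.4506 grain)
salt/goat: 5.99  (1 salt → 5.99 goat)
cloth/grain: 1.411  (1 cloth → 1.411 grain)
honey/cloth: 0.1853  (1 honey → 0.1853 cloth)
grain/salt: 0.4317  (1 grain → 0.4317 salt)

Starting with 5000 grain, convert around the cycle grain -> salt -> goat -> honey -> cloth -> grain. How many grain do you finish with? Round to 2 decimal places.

5293.87

5000 grain × 0.4317 = 2158.5 salt
2158.5 salt × 5.99 = 12929.415 goat
12929.415 goat × 1.566 = 20247.46389 honey
20247.46389 honey × 0.1853 = 3751.855058817 cloth
3751.855058817 cloth × 1.411 = 5293.867487990787 grain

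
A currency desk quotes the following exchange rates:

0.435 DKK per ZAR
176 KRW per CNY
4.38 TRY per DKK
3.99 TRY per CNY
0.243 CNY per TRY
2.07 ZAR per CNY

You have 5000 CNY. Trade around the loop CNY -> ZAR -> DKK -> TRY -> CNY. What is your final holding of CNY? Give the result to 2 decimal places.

5000 CNY × 2.07 = 10350 ZAR
10350 ZAR × 0.435 = 4502.25 DKK
4502.25 DKK × 4.38 = 19719.855 TRY
19719.855 TRY × 0.243 = 4791.924765 CNY

4791.92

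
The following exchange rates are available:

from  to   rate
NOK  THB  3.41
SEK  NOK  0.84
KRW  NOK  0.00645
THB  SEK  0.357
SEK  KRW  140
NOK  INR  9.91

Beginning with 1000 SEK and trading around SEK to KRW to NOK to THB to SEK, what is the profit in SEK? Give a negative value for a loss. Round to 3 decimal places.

1000 SEK × 140 = 140000 KRW
140000 KRW × 0.00645 = 903 NOK
903 NOK × 3.41 = 3079.23 THB
3079.23 THB × 0.357 = 1099.28511 SEK
Net change: 1099.28511 − 1000 = 99.28511 SEK

99.285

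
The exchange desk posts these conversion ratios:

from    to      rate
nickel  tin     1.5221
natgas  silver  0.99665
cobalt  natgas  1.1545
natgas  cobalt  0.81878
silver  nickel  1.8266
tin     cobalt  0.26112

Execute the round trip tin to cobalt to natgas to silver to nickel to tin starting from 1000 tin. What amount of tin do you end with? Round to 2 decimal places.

835.34

1000 tin × 0.26112 = 261.12 cobalt
261.12 cobalt × 1.1545 = 301.46304 natgas
301.46304 natgas × 0.99665 = 300.453138816 silver
300.453138816 silver × 1.8266 = 548.8077033613056 nickel
548.8077033613056 nickel × 1.5221 = 835.34020528624325376 tin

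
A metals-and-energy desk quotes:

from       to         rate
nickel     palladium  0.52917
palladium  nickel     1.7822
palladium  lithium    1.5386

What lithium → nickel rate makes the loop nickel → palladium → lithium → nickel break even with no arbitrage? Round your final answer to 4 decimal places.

1.2282

Known legs of the cycle: 0.52917 × 1.5386 = 0.814180962
For no arbitrage the full-cycle product must be 1, so the missing rate is 1 / 0.814180962 ≈ 1.228228.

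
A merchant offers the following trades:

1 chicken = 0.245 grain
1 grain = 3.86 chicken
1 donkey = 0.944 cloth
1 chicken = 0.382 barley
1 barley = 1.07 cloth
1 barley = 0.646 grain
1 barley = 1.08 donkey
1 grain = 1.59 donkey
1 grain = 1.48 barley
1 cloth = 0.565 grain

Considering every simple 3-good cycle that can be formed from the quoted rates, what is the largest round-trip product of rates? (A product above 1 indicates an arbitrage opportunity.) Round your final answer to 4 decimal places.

0.9525

grain→chicken→barley→grain: 3.86 × 0.382 × 0.646 = 0.95254
cloth→grain→barley→cloth: 0.565 × 1.48 × 1.07 = 0.89473
cloth→grain→donkey→cloth: 0.565 × 1.59 × 0.944 = 0.84804
Maximum is grain→chicken→barley→grain at 0.9525; no arbitrage — every cycle loses value.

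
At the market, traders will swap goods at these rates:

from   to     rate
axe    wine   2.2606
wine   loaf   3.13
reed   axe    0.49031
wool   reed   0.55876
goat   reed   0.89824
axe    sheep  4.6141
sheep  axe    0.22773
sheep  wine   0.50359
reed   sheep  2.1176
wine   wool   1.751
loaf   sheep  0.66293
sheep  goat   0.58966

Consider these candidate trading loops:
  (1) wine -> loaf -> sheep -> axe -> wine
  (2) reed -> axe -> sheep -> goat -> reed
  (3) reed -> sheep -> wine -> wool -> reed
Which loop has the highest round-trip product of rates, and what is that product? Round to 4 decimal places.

1.1983

(1) 3.13 × 0.66293 × 0.22773 × 2.2606 = 1.06821
(2) 0.49031 × 4.6141 × 0.58966 × 0.89824 = 1.19826
(3) 2.1176 × 0.50359 × 1.751 × 0.55876 = 1.04336
Highest is cycle (2) at 1.1983 (>1, arbitrage).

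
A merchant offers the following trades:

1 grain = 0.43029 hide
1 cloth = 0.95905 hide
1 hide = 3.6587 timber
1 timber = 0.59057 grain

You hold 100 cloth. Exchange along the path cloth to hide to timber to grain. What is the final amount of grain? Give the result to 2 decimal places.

207.22

100 cloth × 0.95905 = 95.905 hide
95.905 hide × 3.6587 = 350.8876235 timber
350.8876235 timber × 0.59057 = 207.223703810395 grain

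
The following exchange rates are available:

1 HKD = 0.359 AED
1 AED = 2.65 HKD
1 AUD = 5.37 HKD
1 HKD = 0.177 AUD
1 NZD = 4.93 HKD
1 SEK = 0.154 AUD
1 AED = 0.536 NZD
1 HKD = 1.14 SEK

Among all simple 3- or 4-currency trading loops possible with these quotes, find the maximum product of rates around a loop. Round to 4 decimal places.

NZD→HKD→AED→NZD: 4.93 × 0.359 × 0.536 = 0.94865
AUD→HKD→SEK→AUD: 5.37 × 1.14 × 0.154 = 0.94276
Maximum is NZD→HKD→AED→NZD at 0.9487; no arbitrage — every cycle loses value.

0.9487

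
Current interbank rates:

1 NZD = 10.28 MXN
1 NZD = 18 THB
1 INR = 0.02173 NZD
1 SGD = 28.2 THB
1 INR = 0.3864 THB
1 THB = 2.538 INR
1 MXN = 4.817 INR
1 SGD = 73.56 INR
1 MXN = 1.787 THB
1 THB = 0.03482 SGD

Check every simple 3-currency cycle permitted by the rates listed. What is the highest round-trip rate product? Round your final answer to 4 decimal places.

INR→NZD→MXN→INR: 0.02173 × 10.28 × 4.817 = 1.07604
THB→INR→NZD→THB: 2.538 × 0.02173 × 18 = 0.99271
THB→SGD→INR→THB: 0.03482 × 73.56 × 0.3864 = 0.98971
Maximum is INR→NZD→MXN→INR at 1.0760; arbitrage exists.

1.0760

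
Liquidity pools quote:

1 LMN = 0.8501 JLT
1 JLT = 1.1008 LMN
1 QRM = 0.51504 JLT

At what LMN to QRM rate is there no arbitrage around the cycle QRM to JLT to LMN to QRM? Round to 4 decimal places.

Known legs of the cycle: 0.51504 × 1.1008 = 0.566956032
For no arbitrage the full-cycle product must be 1, so the missing rate is 1 / 0.566956032 ≈ 1.763805.

1.7638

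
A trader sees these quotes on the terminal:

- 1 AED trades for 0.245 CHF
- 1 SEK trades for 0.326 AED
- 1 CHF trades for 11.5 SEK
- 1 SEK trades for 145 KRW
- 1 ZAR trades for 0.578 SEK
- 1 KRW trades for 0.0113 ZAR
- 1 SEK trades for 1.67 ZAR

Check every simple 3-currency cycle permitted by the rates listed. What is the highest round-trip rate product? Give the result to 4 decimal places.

ZAR→SEK→KRW→ZAR: 0.578 × 145 × 0.0113 = 0.94705
AED→CHF→SEK→AED: 0.245 × 11.5 × 0.326 = 0.91851
Maximum is ZAR→SEK→KRW→ZAR at 0.9471; no arbitrage — every cycle loses value.

0.9471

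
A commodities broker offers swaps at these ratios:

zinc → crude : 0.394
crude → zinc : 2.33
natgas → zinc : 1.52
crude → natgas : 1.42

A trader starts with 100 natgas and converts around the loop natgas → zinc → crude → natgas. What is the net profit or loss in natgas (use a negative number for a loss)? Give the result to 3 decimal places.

100 natgas × 1.52 = 152 zinc
152 zinc × 0.394 = 59.888 crude
59.888 crude × 1.42 = 85.04096 natgas
Net change: 85.04096 − 100 = -14.95904 natgas

-14.959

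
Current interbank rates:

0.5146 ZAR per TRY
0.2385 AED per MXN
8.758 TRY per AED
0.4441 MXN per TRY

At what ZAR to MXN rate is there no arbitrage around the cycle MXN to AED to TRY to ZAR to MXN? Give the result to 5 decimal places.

0.93033

Known legs of the cycle: 0.2385 × 8.758 × 0.5146 = 1.0748877318
For no arbitrage the full-cycle product must be 1, so the missing rate is 1 / 1.0748877318 ≈ 0.9303297.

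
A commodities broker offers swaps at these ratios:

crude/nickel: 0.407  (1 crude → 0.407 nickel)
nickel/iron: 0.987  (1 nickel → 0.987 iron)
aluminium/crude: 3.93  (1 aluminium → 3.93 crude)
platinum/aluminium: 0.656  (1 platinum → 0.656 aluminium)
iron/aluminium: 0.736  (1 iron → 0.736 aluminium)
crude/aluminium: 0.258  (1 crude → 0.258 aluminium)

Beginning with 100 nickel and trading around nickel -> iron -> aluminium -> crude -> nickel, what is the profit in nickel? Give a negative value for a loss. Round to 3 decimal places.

16.194

100 nickel × 0.987 = 98.7 iron
98.7 iron × 0.736 = 72.6432 aluminium
72.6432 aluminium × 3.93 = 285.487776 crude
285.487776 crude × 0.407 = 116.193524832 nickel
Net change: 116.193524832 − 100 = 16.193524832 nickel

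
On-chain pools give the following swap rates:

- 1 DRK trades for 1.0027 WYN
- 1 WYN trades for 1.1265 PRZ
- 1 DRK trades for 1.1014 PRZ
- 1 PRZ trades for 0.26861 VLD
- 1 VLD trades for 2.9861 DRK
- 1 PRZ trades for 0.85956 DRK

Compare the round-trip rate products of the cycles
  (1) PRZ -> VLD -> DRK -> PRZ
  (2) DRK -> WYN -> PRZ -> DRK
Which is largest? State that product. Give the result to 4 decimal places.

0.9709

(1) 0.26861 × 2.9861 × 1.1014 = 0.88343
(2) 1.0027 × 1.1265 × 0.85956 = 0.97091
Highest is cycle (2) at 0.9709 (≤1, no arbitrage).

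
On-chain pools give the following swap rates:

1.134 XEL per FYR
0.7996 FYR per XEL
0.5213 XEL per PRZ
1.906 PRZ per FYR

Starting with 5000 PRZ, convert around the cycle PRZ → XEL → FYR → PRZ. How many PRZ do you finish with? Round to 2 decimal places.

5000 PRZ × 0.5213 = 2606.5 XEL
2606.5 XEL × 0.7996 = 2084.1574 FYR
2084.1574 FYR × 1.906 = 3972.4040044 PRZ

3972.40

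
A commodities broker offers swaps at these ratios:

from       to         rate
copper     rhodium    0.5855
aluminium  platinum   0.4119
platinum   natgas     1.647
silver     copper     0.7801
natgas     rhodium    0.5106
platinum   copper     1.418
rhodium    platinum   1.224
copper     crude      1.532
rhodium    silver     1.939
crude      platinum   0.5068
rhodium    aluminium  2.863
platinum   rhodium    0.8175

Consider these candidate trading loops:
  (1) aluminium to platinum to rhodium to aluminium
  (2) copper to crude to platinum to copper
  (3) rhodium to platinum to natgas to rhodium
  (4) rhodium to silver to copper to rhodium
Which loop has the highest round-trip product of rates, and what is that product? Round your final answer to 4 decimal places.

1.1010

(1) 0.4119 × 0.8175 × 2.863 = 0.96405
(2) 1.532 × 0.5068 × 1.418 = 1.10096
(3) 1.224 × 1.647 × 0.5106 = 1.02933
(4) 1.939 × 0.7801 × 0.5855 = 0.88564
Highest is cycle (2) at 1.1010 (>1, arbitrage).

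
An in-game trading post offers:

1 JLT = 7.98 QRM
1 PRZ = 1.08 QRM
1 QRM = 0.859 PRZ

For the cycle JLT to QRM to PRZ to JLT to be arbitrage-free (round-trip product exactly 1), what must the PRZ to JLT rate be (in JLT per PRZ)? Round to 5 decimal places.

Known legs of the cycle: 7.98 × 0.859 = 6.85482
For no arbitrage the full-cycle product must be 1, so the missing rate is 1 / 6.85482 ≈ 0.1458828.

0.14588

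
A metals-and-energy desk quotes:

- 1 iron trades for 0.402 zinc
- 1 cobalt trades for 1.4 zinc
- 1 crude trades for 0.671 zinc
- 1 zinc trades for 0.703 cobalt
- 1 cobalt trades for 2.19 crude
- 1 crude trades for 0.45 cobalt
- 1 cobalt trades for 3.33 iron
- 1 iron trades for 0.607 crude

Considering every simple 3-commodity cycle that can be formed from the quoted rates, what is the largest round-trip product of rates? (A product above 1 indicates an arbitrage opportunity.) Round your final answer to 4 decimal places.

1.0331

zinc→cobalt→crude→zinc: 0.703 × 2.19 × 0.671 = 1.03305
zinc→cobalt→iron→zinc: 0.703 × 3.33 × 0.402 = 0.94108
cobalt→iron→crude→cobalt: 3.33 × 0.607 × 0.45 = 0.90959
Maximum is zinc→cobalt→crude→zinc at 1.0331; arbitrage exists.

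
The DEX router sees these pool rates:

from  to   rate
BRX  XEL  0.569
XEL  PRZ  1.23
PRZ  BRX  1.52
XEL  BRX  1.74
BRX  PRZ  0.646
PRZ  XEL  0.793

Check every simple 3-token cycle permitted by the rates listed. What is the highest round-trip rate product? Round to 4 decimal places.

XEL→PRZ→BRX→XEL: 1.23 × 1.52 × 0.569 = 1.06380
XEL→BRX→PRZ→XEL: 1.74 × 0.646 × 0.793 = 0.89136
Maximum is XEL→PRZ→BRX→XEL at 1.0638; arbitrage exists.

1.0638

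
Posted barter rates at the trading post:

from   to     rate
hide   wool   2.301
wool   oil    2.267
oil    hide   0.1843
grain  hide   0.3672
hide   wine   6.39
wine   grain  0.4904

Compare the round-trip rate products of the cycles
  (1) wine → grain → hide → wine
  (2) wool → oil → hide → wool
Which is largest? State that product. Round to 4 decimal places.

1.1507

(1) 0.4904 × 0.3672 × 6.39 = 1.15068
(2) 2.267 × 0.1843 × 2.301 = 0.96138
Highest is cycle (1) at 1.1507 (>1, arbitrage).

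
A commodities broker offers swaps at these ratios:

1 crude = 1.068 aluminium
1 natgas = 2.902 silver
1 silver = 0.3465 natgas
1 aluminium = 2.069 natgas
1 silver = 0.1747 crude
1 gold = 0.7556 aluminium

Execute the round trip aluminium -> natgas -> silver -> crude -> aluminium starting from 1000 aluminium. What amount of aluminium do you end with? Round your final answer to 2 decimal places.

1000 aluminium × 2.069 = 2069 natgas
2069 natgas × 2.902 = 6004.238 silver
6004.238 silver × 0.1747 = 1048.9403786 crude
1048.9403786 crude × 1.068 = 1120.2683243448 aluminium

1120.27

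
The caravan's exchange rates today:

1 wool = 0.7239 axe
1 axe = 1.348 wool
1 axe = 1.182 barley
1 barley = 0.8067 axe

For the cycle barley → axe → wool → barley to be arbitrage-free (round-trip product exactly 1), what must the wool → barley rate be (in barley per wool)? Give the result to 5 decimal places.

Known legs of the cycle: 0.8067 × 1.348 = 1.0874316
For no arbitrage the full-cycle product must be 1, so the missing rate is 1 / 1.0874316 ≈ 0.9195981.

0.91960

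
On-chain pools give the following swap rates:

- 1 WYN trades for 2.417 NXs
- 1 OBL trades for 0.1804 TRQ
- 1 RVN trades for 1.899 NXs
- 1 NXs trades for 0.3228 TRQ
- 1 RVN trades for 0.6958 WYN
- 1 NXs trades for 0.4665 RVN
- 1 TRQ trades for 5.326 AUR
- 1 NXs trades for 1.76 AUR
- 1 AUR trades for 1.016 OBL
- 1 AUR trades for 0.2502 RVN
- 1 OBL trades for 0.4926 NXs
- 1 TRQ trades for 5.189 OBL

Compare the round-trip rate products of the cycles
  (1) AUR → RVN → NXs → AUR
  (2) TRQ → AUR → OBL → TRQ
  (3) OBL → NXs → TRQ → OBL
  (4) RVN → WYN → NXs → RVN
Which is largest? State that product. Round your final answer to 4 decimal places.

0.9762

(1) 0.2502 × 1.899 × 1.76 = 0.83623
(2) 5.326 × 1.016 × 0.1804 = 0.97618
(3) 0.4926 × 0.3228 × 5.189 = 0.82511
(4) 0.6958 × 2.417 × 0.4665 = 0.78454
Highest is cycle (2) at 0.9762 (≤1, no arbitrage).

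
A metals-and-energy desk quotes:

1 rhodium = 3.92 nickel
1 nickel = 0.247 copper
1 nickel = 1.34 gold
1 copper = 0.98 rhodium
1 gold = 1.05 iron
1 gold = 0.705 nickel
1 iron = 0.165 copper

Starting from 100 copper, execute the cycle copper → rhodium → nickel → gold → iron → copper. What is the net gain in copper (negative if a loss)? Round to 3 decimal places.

100 copper × 0.98 = 98 rhodium
98 rhodium × 3.92 = 384.16 nickel
384.16 nickel × 1.34 = 514.7744 gold
514.7744 gold × 1.05 = 540.51312 iron
540.51312 iron × 0.165 = 89.1846648 copper
Net change: 89.1846648 − 100 = -10.8153352 copper

-10.815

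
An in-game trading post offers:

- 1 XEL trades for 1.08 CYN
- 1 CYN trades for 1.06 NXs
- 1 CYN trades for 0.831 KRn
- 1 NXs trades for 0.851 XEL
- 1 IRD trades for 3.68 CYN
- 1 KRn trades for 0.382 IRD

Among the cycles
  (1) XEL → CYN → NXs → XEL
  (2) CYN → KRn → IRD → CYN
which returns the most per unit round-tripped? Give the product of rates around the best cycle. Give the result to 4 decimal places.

1.1682

(1) 1.08 × 1.06 × 0.851 = 0.97422
(2) 0.831 × 0.382 × 3.68 = 1.16819
Highest is cycle (2) at 1.1682 (>1, arbitrage).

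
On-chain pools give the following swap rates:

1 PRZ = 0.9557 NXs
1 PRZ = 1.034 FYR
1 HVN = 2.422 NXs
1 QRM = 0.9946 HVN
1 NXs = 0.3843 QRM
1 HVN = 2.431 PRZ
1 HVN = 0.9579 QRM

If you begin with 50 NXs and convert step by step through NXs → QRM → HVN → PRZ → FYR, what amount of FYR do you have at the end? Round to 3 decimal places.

48.039

50 NXs × 0.3843 = 19.215 QRM
19.215 QRM × 0.9946 = 19.111239 HVN
19.111239 HVN × 2.431 = 46.459422009 PRZ
46.459422009 PRZ × 1.034 = 48.039042357306 FYR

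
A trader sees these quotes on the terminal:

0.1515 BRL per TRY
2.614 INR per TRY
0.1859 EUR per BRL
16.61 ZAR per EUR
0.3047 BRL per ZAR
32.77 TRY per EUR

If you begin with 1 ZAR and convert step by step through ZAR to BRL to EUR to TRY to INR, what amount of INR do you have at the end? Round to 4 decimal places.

4.8521

1 ZAR × 0.3047 = 0.3047 BRL
0.3047 BRL × 0.1859 = 0.05664373 EUR
0.05664373 EUR × 32.77 = 1.8562150321 TRY
1.8562150321 TRY × 2.614 = 4.8521460939094 INR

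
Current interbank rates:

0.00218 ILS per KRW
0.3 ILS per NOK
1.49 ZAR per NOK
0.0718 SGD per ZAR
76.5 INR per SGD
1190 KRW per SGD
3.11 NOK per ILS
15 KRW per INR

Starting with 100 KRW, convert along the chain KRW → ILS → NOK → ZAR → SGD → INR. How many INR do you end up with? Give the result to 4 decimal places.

100 KRW × 0.00218 = 0.218 ILS
0.218 ILS × 3.11 = 0.67798 NOK
0.67798 NOK × 1.49 = 1.0101902 ZAR
1.0101902 ZAR × 0.0718 = 0.07253165636 SGD
0.07253165636 SGD × 76.5 = 5.54867171154 INR

5.5487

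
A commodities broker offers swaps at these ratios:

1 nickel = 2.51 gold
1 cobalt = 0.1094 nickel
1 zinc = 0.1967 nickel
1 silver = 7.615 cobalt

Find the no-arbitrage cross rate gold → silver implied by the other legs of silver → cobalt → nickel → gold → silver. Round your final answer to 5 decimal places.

Known legs of the cycle: 7.615 × 0.1094 × 2.51 = 2.09103331
For no arbitrage the full-cycle product must be 1, so the missing rate is 1 / 2.09103331 ≈ 0.4782325.

0.47823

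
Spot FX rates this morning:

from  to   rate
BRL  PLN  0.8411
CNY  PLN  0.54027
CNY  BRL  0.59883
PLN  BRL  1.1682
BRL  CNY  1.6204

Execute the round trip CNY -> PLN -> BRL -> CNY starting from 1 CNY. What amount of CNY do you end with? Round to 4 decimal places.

1 CNY × 0.54027 = 0.54027 PLN
0.54027 PLN × 1.1682 = 0.631143414 BRL
0.631143414 BRL × 1.6204 = 1.0227047880456 CNY

1.0227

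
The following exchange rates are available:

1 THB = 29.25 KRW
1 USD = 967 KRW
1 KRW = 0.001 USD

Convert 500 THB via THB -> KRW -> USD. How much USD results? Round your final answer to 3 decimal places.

14.625

500 THB × 29.25 = 14625 KRW
14625 KRW × 0.001 = 14.625 USD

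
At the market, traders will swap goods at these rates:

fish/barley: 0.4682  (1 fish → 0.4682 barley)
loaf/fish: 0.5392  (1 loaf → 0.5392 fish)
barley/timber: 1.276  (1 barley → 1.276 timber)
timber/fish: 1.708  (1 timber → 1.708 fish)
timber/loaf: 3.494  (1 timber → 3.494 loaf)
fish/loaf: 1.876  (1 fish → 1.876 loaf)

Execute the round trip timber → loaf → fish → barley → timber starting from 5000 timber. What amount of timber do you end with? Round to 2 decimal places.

5627.62

5000 timber × 3.494 = 17470 loaf
17470 loaf × 0.5392 = 9419.824 fish
9419.824 fish × 0.4682 = 4410.3615968 barley
4410.3615968 barley × 1.276 = 5627.6213975168 timber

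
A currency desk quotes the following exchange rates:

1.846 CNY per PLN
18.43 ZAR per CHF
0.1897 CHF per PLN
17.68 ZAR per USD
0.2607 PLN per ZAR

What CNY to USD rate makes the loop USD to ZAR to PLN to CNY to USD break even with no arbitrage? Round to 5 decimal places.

0.11753

Known legs of the cycle: 17.68 × 0.2607 × 1.846 = 8.508538896
For no arbitrage the full-cycle product must be 1, so the missing rate is 1 / 8.508538896 ≈ 0.1175290.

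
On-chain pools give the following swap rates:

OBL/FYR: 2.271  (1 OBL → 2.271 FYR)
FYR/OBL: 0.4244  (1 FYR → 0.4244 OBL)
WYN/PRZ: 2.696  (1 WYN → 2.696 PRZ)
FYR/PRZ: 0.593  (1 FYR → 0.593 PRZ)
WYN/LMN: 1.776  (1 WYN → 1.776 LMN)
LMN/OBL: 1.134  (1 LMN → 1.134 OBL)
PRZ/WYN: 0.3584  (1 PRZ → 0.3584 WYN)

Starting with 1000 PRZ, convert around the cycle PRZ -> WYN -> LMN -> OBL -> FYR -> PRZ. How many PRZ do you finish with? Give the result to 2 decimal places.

972.07

1000 PRZ × 0.3584 = 358.4 WYN
358.4 WYN × 1.776 = 636.5184 LMN
636.5184 LMN × 1.134 = 721.8118656 OBL
721.8118656 OBL × 2.271 = 1639.2347467776 FYR
1639.2347467776 FYR × 0.593 = 972.0662048391168 PRZ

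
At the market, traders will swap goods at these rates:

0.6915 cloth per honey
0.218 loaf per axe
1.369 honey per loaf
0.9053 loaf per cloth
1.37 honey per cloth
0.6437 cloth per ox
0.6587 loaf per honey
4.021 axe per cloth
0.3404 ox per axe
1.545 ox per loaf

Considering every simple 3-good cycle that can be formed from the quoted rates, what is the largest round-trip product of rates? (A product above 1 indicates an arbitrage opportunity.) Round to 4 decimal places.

0.9003

cloth→loaf→ox→cloth: 0.9053 × 1.545 × 0.6437 = 0.90034
cloth→axe→ox→cloth: 4.021 × 0.3404 × 0.6437 = 0.88106
cloth→loaf→honey→cloth: 0.9053 × 1.369 × 0.6915 = 0.85701
Maximum is cloth→loaf→ox→cloth at 0.9003; no arbitrage — every cycle loses value.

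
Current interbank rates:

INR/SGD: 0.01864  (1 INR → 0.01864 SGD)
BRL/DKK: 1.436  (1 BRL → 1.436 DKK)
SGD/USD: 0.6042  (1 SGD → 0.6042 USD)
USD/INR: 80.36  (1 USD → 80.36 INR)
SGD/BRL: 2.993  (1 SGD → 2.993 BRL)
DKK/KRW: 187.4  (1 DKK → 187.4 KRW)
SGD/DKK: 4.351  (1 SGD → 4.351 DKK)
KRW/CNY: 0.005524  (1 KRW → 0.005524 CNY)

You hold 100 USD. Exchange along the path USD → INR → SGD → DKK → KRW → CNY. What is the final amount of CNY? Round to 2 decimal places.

100 USD × 80.36 = 8036 INR
8036 INR × 0.01864 = 149.79104 SGD
149.79104 SGD × 4.351 = 651.74081504 DKK
651.74081504 DKK × 187.4 = 122136.228738496 KRW
122136.228738496 KRW × 0.005524 = 674.680527551451904 CNY

674.68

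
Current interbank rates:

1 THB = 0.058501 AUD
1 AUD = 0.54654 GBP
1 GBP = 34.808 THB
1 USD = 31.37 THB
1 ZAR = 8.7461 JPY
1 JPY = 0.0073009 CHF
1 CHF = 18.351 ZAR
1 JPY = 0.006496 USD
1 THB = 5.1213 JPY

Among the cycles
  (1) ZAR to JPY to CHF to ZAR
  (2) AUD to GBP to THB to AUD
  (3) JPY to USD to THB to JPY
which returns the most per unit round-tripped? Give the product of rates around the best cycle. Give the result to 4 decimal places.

(1) 8.7461 × 0.0073009 × 18.351 = 1.17179
(2) 0.54654 × 34.808 × 0.058501 = 1.11292
(3) 0.006496 × 31.37 × 5.1213 = 1.04362
Highest is cycle (1) at 1.1718 (>1, arbitrage).

1.1718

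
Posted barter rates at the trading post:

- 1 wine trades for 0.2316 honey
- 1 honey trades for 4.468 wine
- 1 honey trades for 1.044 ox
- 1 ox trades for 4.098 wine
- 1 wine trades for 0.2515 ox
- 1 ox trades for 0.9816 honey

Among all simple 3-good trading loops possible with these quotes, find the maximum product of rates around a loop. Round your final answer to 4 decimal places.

1.1030

honey→wine→ox→honey: 4.468 × 0.2515 × 0.9816 = 1.10303
honey→ox→wine→honey: 1.044 × 4.098 × 0.2316 = 0.99086
Maximum is honey→wine→ox→honey at 1.1030; arbitrage exists.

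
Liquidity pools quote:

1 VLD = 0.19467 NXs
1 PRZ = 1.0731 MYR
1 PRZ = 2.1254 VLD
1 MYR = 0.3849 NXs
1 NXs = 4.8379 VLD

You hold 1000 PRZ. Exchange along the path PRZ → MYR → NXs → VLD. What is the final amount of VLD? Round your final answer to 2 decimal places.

1998.23

1000 PRZ × 1.0731 = 1073.1 MYR
1073.1 MYR × 0.3849 = 413.03619 NXs
413.03619 NXs × 4.8379 = 1998.227783601 VLD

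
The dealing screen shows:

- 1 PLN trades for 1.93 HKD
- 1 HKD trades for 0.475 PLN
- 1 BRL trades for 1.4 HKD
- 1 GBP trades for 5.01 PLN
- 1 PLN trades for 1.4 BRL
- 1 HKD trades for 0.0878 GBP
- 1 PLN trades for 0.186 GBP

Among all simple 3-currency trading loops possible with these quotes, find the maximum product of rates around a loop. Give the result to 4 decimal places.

0.9310

PLN→BRL→HKD→PLN: 1.4 × 1.4 × 0.475 = 0.93100
PLN→HKD→GBP→PLN: 1.93 × 0.0878 × 5.01 = 0.84896
Maximum is PLN→BRL→HKD→PLN at 0.9310; no arbitrage — every cycle loses value.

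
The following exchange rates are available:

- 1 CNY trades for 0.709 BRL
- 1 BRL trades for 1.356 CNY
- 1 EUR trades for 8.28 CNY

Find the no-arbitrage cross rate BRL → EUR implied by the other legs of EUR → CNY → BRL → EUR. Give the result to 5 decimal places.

Known legs of the cycle: 8.28 × 0.709 = 5.87052
For no arbitrage the full-cycle product must be 1, so the missing rate is 1 / 5.87052 ≈ 0.1703427.

0.17034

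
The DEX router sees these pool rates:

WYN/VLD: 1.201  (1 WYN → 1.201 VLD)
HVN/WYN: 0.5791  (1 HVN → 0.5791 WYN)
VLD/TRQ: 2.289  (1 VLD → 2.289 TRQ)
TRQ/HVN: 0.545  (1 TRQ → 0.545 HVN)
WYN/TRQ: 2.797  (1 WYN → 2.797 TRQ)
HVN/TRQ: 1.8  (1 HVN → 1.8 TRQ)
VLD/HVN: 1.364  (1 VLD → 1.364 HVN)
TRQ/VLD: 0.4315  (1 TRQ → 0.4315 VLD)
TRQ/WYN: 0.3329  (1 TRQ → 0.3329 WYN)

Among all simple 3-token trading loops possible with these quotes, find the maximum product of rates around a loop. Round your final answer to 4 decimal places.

1.0594

TRQ→VLD→HVN→TRQ: 0.4315 × 1.364 × 1.8 = 1.05942
WYN→VLD→HVN→WYN: 1.201 × 1.364 × 0.5791 = 0.94866
TRQ→WYN→VLD→TRQ: 0.3329 × 1.201 × 2.289 = 0.91517
TRQ→HVN→WYN→TRQ: 0.545 × 0.5791 × 2.797 = 0.88276
Maximum is TRQ→VLD→HVN→TRQ at 1.0594; arbitrage exists.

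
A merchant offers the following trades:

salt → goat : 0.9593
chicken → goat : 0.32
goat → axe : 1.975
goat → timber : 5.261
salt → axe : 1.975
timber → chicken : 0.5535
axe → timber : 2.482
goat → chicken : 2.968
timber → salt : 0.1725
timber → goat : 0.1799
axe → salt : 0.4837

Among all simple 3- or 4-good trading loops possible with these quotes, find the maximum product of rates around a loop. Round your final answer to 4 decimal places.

0.9318

chicken→goat→timber→chicken: 0.32 × 5.261 × 0.5535 = 0.93183
axe→salt→goat→axe: 0.4837 × 0.9593 × 1.975 = 0.91643
axe→timber→goat→axe: 2.482 × 0.1799 × 1.975 = 0.88186
salt→goat→timber→salt: 0.9593 × 5.261 × 0.1725 = 0.87059
chicken→goat→axe→timber→chicken: 0.32 × 1.975 × 2.482 × 0.5535 = 0.86823
axe→timber→salt→axe: 2.482 × 0.1725 × 1.975 = 0.84559
axe→timber→salt→goat→axe: 2.482 × 0.1725 × 0.9593 × 1.975 = 0.81117
Maximum is chicken→goat→timber→chicken at 0.9318; no arbitrage — every cycle loses value.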